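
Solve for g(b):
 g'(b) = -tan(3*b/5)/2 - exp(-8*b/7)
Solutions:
 g(b) = C1 - 5*log(tan(3*b/5)^2 + 1)/12 + 7*exp(-8*b/7)/8


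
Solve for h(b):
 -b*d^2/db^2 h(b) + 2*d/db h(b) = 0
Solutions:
 h(b) = C1 + C2*b^3


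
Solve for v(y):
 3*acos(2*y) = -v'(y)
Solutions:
 v(y) = C1 - 3*y*acos(2*y) + 3*sqrt(1 - 4*y^2)/2


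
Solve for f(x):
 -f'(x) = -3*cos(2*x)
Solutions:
 f(x) = C1 + 3*sin(2*x)/2


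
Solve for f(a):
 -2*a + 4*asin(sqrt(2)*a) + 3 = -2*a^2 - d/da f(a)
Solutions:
 f(a) = C1 - 2*a^3/3 + a^2 - 4*a*asin(sqrt(2)*a) - 3*a - 2*sqrt(2)*sqrt(1 - 2*a^2)


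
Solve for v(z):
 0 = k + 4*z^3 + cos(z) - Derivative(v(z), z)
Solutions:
 v(z) = C1 + k*z + z^4 + sin(z)


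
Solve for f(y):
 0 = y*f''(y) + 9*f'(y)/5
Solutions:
 f(y) = C1 + C2/y^(4/5)


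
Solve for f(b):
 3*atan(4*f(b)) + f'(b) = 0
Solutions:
 Integral(1/atan(4*_y), (_y, f(b))) = C1 - 3*b


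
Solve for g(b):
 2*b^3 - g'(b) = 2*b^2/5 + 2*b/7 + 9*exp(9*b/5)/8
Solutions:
 g(b) = C1 + b^4/2 - 2*b^3/15 - b^2/7 - 5*exp(9*b/5)/8


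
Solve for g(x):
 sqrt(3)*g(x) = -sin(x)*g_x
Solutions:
 g(x) = C1*(cos(x) + 1)^(sqrt(3)/2)/(cos(x) - 1)^(sqrt(3)/2)


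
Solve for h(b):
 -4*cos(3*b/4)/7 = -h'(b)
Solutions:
 h(b) = C1 + 16*sin(3*b/4)/21


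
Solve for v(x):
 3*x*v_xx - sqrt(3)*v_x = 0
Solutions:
 v(x) = C1 + C2*x^(sqrt(3)/3 + 1)


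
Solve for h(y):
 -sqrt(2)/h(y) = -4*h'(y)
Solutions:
 h(y) = -sqrt(C1 + 2*sqrt(2)*y)/2
 h(y) = sqrt(C1 + 2*sqrt(2)*y)/2


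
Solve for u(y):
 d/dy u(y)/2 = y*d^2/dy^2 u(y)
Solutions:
 u(y) = C1 + C2*y^(3/2)


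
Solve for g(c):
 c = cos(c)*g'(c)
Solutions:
 g(c) = C1 + Integral(c/cos(c), c)


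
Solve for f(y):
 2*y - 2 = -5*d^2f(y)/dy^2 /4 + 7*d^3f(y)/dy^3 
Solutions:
 f(y) = C1 + C2*y + C3*exp(5*y/28) - 4*y^3/15 - 92*y^2/25


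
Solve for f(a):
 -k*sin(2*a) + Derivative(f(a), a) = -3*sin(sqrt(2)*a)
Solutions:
 f(a) = C1 - k*cos(2*a)/2 + 3*sqrt(2)*cos(sqrt(2)*a)/2


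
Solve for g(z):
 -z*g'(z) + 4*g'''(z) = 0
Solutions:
 g(z) = C1 + Integral(C2*airyai(2^(1/3)*z/2) + C3*airybi(2^(1/3)*z/2), z)


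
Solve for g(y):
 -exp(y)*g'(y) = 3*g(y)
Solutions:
 g(y) = C1*exp(3*exp(-y))


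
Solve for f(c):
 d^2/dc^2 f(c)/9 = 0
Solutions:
 f(c) = C1 + C2*c


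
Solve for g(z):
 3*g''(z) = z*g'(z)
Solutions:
 g(z) = C1 + C2*erfi(sqrt(6)*z/6)


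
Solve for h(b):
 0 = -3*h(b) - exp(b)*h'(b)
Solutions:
 h(b) = C1*exp(3*exp(-b))


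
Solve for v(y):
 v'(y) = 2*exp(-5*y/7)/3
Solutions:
 v(y) = C1 - 14*exp(-5*y/7)/15


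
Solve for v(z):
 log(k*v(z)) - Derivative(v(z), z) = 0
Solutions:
 li(k*v(z))/k = C1 + z


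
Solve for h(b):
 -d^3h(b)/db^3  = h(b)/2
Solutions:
 h(b) = C3*exp(-2^(2/3)*b/2) + (C1*sin(2^(2/3)*sqrt(3)*b/4) + C2*cos(2^(2/3)*sqrt(3)*b/4))*exp(2^(2/3)*b/4)


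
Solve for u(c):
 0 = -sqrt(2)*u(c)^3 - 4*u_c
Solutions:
 u(c) = -sqrt(2)*sqrt(-1/(C1 - sqrt(2)*c))
 u(c) = sqrt(2)*sqrt(-1/(C1 - sqrt(2)*c))


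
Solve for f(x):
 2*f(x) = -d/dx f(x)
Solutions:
 f(x) = C1*exp(-2*x)


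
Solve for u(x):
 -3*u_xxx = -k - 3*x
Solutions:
 u(x) = C1 + C2*x + C3*x^2 + k*x^3/18 + x^4/24


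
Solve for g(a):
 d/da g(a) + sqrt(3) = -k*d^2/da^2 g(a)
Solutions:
 g(a) = C1 + C2*exp(-a/k) - sqrt(3)*a


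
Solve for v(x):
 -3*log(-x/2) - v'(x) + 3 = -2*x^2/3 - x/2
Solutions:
 v(x) = C1 + 2*x^3/9 + x^2/4 - 3*x*log(-x) + 3*x*(log(2) + 2)


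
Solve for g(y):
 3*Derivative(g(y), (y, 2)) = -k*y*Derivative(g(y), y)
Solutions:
 g(y) = Piecewise((-sqrt(6)*sqrt(pi)*C1*erf(sqrt(6)*sqrt(k)*y/6)/(2*sqrt(k)) - C2, (k > 0) | (k < 0)), (-C1*y - C2, True))


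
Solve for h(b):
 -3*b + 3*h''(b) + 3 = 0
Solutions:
 h(b) = C1 + C2*b + b^3/6 - b^2/2


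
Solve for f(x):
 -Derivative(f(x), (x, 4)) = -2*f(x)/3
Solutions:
 f(x) = C1*exp(-2^(1/4)*3^(3/4)*x/3) + C2*exp(2^(1/4)*3^(3/4)*x/3) + C3*sin(2^(1/4)*3^(3/4)*x/3) + C4*cos(2^(1/4)*3^(3/4)*x/3)


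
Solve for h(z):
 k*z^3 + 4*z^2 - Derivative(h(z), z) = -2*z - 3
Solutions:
 h(z) = C1 + k*z^4/4 + 4*z^3/3 + z^2 + 3*z


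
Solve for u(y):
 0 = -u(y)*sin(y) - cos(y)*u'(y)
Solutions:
 u(y) = C1*cos(y)


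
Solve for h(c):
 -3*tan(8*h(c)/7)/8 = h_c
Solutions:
 h(c) = -7*asin(C1*exp(-3*c/7))/8 + 7*pi/8
 h(c) = 7*asin(C1*exp(-3*c/7))/8


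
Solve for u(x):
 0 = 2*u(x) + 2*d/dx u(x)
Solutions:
 u(x) = C1*exp(-x)


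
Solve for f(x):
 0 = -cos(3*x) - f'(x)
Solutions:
 f(x) = C1 - sin(3*x)/3


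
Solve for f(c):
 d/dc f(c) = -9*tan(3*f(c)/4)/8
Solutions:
 f(c) = -4*asin(C1*exp(-27*c/32))/3 + 4*pi/3
 f(c) = 4*asin(C1*exp(-27*c/32))/3


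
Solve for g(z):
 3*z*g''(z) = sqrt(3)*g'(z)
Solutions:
 g(z) = C1 + C2*z^(sqrt(3)/3 + 1)


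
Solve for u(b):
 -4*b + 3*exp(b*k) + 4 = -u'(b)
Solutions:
 u(b) = C1 + 2*b^2 - 4*b - 3*exp(b*k)/k


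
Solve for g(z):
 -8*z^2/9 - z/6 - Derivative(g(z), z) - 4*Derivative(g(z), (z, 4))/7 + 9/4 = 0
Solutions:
 g(z) = C1 + C4*exp(-14^(1/3)*z/2) - 8*z^3/27 - z^2/12 + 9*z/4 + (C2*sin(14^(1/3)*sqrt(3)*z/4) + C3*cos(14^(1/3)*sqrt(3)*z/4))*exp(14^(1/3)*z/4)


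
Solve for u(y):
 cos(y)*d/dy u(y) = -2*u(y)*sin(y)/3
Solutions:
 u(y) = C1*cos(y)^(2/3)


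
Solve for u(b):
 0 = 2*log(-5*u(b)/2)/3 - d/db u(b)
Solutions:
 -3*Integral(1/(log(-_y) - log(2) + log(5)), (_y, u(b)))/2 = C1 - b


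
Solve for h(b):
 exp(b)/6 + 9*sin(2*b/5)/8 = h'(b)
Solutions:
 h(b) = C1 + exp(b)/6 - 45*cos(2*b/5)/16


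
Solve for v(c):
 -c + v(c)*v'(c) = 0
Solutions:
 v(c) = -sqrt(C1 + c^2)
 v(c) = sqrt(C1 + c^2)


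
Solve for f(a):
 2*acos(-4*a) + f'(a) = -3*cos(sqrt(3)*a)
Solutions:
 f(a) = C1 - 2*a*acos(-4*a) - sqrt(1 - 16*a^2)/2 - sqrt(3)*sin(sqrt(3)*a)


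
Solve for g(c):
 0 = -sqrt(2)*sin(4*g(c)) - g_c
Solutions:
 g(c) = -acos((-C1 - exp(8*sqrt(2)*c))/(C1 - exp(8*sqrt(2)*c)))/4 + pi/2
 g(c) = acos((-C1 - exp(8*sqrt(2)*c))/(C1 - exp(8*sqrt(2)*c)))/4


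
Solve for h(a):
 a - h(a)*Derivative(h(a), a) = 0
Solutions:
 h(a) = -sqrt(C1 + a^2)
 h(a) = sqrt(C1 + a^2)


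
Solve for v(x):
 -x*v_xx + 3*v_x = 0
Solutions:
 v(x) = C1 + C2*x^4


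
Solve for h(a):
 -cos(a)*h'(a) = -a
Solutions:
 h(a) = C1 + Integral(a/cos(a), a)


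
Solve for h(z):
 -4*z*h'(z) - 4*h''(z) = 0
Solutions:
 h(z) = C1 + C2*erf(sqrt(2)*z/2)


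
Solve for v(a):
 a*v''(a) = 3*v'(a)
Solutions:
 v(a) = C1 + C2*a^4


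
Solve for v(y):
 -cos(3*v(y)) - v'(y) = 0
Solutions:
 v(y) = -asin((C1 + exp(6*y))/(C1 - exp(6*y)))/3 + pi/3
 v(y) = asin((C1 + exp(6*y))/(C1 - exp(6*y)))/3


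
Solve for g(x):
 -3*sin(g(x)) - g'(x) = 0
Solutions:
 g(x) = -acos((-C1 - exp(6*x))/(C1 - exp(6*x))) + 2*pi
 g(x) = acos((-C1 - exp(6*x))/(C1 - exp(6*x)))


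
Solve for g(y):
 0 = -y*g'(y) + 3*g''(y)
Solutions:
 g(y) = C1 + C2*erfi(sqrt(6)*y/6)


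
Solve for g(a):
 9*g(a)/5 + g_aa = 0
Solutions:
 g(a) = C1*sin(3*sqrt(5)*a/5) + C2*cos(3*sqrt(5)*a/5)


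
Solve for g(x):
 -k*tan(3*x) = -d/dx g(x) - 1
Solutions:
 g(x) = C1 - k*log(cos(3*x))/3 - x


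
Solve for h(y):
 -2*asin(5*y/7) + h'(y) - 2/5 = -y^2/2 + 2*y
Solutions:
 h(y) = C1 - y^3/6 + y^2 + 2*y*asin(5*y/7) + 2*y/5 + 2*sqrt(49 - 25*y^2)/5


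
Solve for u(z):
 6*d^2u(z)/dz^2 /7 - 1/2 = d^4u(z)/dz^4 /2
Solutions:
 u(z) = C1 + C2*z + C3*exp(-2*sqrt(21)*z/7) + C4*exp(2*sqrt(21)*z/7) + 7*z^2/24


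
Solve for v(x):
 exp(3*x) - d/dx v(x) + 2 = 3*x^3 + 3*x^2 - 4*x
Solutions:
 v(x) = C1 - 3*x^4/4 - x^3 + 2*x^2 + 2*x + exp(3*x)/3


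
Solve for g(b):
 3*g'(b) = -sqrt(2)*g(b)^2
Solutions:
 g(b) = 3/(C1 + sqrt(2)*b)


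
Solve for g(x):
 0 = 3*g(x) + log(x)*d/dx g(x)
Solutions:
 g(x) = C1*exp(-3*li(x))


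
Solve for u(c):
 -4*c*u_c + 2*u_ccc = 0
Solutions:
 u(c) = C1 + Integral(C2*airyai(2^(1/3)*c) + C3*airybi(2^(1/3)*c), c)


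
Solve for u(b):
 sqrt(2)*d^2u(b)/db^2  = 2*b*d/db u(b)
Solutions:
 u(b) = C1 + C2*erfi(2^(3/4)*b/2)


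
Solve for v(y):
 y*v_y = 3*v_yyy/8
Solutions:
 v(y) = C1 + Integral(C2*airyai(2*3^(2/3)*y/3) + C3*airybi(2*3^(2/3)*y/3), y)


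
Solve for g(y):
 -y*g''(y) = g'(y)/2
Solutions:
 g(y) = C1 + C2*sqrt(y)


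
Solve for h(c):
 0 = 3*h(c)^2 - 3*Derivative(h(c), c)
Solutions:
 h(c) = -1/(C1 + c)


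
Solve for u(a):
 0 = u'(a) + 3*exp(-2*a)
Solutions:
 u(a) = C1 + 3*exp(-2*a)/2


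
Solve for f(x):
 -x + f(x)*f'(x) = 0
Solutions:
 f(x) = -sqrt(C1 + x^2)
 f(x) = sqrt(C1 + x^2)


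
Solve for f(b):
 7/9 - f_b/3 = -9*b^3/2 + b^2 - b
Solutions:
 f(b) = C1 + 27*b^4/8 - b^3 + 3*b^2/2 + 7*b/3


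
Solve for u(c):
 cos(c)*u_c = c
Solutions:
 u(c) = C1 + Integral(c/cos(c), c)


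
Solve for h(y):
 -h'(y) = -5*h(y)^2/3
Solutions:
 h(y) = -3/(C1 + 5*y)


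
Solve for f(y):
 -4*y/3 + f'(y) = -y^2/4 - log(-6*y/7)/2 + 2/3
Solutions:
 f(y) = C1 - y^3/12 + 2*y^2/3 - y*log(-y)/2 + y*(-3*log(6) + 3*log(7) + 7)/6


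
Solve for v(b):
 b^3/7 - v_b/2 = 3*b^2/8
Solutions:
 v(b) = C1 + b^4/14 - b^3/4


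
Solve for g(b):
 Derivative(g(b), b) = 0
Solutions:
 g(b) = C1


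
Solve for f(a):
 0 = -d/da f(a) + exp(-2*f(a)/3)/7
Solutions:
 f(a) = 3*log(-sqrt(C1 + a)) - 3*log(21) + 3*log(42)/2
 f(a) = 3*log(C1 + a)/2 - 3*log(21) + 3*log(42)/2


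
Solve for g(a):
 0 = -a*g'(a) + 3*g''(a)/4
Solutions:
 g(a) = C1 + C2*erfi(sqrt(6)*a/3)


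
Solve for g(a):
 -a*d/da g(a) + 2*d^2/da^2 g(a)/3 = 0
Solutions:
 g(a) = C1 + C2*erfi(sqrt(3)*a/2)


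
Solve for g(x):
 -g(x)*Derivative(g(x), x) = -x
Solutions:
 g(x) = -sqrt(C1 + x^2)
 g(x) = sqrt(C1 + x^2)


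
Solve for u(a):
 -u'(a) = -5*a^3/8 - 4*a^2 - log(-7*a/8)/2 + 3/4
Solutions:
 u(a) = C1 + 5*a^4/32 + 4*a^3/3 + a*log(-a)/2 + a*(-2*log(2) - 5/4 + log(14)/2)


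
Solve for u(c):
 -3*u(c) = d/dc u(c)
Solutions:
 u(c) = C1*exp(-3*c)


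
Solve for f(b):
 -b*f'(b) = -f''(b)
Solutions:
 f(b) = C1 + C2*erfi(sqrt(2)*b/2)


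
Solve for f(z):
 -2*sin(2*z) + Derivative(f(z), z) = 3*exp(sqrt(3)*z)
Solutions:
 f(z) = C1 + sqrt(3)*exp(sqrt(3)*z) - cos(2*z)


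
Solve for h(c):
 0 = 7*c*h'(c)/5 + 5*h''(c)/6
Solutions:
 h(c) = C1 + C2*erf(sqrt(21)*c/5)


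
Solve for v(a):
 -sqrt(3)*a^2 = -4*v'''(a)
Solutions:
 v(a) = C1 + C2*a + C3*a^2 + sqrt(3)*a^5/240


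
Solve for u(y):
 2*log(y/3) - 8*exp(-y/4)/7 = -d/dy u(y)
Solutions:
 u(y) = C1 - 2*y*log(y) + 2*y*(1 + log(3)) - 32*exp(-y/4)/7


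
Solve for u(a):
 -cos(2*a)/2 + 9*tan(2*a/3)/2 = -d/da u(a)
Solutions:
 u(a) = C1 + 27*log(cos(2*a/3))/4 + sin(2*a)/4


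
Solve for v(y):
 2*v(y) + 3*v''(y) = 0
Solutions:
 v(y) = C1*sin(sqrt(6)*y/3) + C2*cos(sqrt(6)*y/3)


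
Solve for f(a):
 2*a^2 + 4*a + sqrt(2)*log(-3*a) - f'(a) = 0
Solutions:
 f(a) = C1 + 2*a^3/3 + 2*a^2 + sqrt(2)*a*log(-a) + sqrt(2)*a*(-1 + log(3))


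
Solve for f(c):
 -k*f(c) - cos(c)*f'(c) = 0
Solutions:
 f(c) = C1*exp(k*(log(sin(c) - 1) - log(sin(c) + 1))/2)


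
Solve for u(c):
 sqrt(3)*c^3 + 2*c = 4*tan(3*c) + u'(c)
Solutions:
 u(c) = C1 + sqrt(3)*c^4/4 + c^2 + 4*log(cos(3*c))/3


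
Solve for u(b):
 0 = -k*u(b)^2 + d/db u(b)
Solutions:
 u(b) = -1/(C1 + b*k)


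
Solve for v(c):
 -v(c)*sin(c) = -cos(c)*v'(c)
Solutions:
 v(c) = C1/cos(c)


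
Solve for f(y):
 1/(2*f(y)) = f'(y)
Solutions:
 f(y) = -sqrt(C1 + y)
 f(y) = sqrt(C1 + y)


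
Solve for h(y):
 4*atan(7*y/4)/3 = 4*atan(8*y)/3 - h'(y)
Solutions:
 h(y) = C1 - 4*y*atan(7*y/4)/3 + 4*y*atan(8*y)/3 + 8*log(49*y^2 + 16)/21 - log(64*y^2 + 1)/12


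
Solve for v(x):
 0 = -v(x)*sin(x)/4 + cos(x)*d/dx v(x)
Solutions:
 v(x) = C1/cos(x)^(1/4)


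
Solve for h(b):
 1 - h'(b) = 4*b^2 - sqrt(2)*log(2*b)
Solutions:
 h(b) = C1 - 4*b^3/3 + sqrt(2)*b*log(b) - sqrt(2)*b + sqrt(2)*b*log(2) + b


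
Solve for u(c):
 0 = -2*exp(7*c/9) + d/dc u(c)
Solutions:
 u(c) = C1 + 18*exp(7*c/9)/7


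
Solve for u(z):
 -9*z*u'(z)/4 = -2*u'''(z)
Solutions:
 u(z) = C1 + Integral(C2*airyai(3^(2/3)*z/2) + C3*airybi(3^(2/3)*z/2), z)


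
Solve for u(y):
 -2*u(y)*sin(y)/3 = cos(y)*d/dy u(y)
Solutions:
 u(y) = C1*cos(y)^(2/3)


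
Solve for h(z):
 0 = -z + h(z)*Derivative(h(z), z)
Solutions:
 h(z) = -sqrt(C1 + z^2)
 h(z) = sqrt(C1 + z^2)


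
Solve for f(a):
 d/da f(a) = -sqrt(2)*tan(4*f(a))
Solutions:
 f(a) = -asin(C1*exp(-4*sqrt(2)*a))/4 + pi/4
 f(a) = asin(C1*exp(-4*sqrt(2)*a))/4


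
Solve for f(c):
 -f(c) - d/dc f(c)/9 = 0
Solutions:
 f(c) = C1*exp(-9*c)


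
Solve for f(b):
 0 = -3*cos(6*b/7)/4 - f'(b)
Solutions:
 f(b) = C1 - 7*sin(6*b/7)/8


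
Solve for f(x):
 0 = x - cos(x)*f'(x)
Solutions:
 f(x) = C1 + Integral(x/cos(x), x)


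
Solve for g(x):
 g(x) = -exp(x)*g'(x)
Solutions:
 g(x) = C1*exp(exp(-x))


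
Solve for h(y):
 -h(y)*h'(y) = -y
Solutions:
 h(y) = -sqrt(C1 + y^2)
 h(y) = sqrt(C1 + y^2)


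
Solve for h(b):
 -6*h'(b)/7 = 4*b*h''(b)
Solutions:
 h(b) = C1 + C2*b^(11/14)


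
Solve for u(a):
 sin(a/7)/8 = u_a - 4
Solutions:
 u(a) = C1 + 4*a - 7*cos(a/7)/8


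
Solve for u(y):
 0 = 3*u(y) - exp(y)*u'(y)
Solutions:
 u(y) = C1*exp(-3*exp(-y))


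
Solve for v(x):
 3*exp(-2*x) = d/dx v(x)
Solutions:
 v(x) = C1 - 3*exp(-2*x)/2


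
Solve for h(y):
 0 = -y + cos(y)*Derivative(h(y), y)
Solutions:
 h(y) = C1 + Integral(y/cos(y), y)


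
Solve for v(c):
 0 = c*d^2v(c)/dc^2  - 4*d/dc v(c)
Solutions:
 v(c) = C1 + C2*c^5


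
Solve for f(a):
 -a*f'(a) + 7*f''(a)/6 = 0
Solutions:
 f(a) = C1 + C2*erfi(sqrt(21)*a/7)


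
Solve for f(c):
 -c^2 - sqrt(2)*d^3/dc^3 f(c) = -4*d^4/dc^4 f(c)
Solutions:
 f(c) = C1 + C2*c + C3*c^2 + C4*exp(sqrt(2)*c/4) - sqrt(2)*c^5/120 - c^4/6 - 4*sqrt(2)*c^3/3


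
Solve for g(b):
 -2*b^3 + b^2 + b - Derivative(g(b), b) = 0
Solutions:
 g(b) = C1 - b^4/2 + b^3/3 + b^2/2


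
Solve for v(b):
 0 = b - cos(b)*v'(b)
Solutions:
 v(b) = C1 + Integral(b/cos(b), b)


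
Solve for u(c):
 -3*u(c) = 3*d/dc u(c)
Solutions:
 u(c) = C1*exp(-c)


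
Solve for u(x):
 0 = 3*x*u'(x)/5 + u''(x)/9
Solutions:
 u(x) = C1 + C2*erf(3*sqrt(30)*x/10)


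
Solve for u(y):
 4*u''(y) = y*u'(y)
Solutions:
 u(y) = C1 + C2*erfi(sqrt(2)*y/4)


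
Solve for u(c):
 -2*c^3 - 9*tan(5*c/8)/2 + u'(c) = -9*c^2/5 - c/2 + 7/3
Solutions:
 u(c) = C1 + c^4/2 - 3*c^3/5 - c^2/4 + 7*c/3 - 36*log(cos(5*c/8))/5


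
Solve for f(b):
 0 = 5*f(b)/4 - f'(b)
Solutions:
 f(b) = C1*exp(5*b/4)


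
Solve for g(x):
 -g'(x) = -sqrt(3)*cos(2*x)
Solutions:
 g(x) = C1 + sqrt(3)*sin(2*x)/2


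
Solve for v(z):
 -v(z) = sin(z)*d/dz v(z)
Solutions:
 v(z) = C1*sqrt(cos(z) + 1)/sqrt(cos(z) - 1)


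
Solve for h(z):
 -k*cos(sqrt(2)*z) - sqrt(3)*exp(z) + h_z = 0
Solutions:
 h(z) = C1 + sqrt(2)*k*sin(sqrt(2)*z)/2 + sqrt(3)*exp(z)


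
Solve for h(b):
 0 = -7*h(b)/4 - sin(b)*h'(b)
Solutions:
 h(b) = C1*(cos(b) + 1)^(7/8)/(cos(b) - 1)^(7/8)


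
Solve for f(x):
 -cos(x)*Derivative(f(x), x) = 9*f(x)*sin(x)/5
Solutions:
 f(x) = C1*cos(x)^(9/5)


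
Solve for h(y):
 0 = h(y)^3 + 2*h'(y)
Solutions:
 h(y) = -sqrt(-1/(C1 - y))
 h(y) = sqrt(-1/(C1 - y))


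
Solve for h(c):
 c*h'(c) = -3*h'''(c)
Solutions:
 h(c) = C1 + Integral(C2*airyai(-3^(2/3)*c/3) + C3*airybi(-3^(2/3)*c/3), c)


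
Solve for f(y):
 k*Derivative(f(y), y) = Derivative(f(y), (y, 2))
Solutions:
 f(y) = C1 + C2*exp(k*y)


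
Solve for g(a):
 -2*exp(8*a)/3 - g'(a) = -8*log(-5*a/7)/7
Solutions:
 g(a) = C1 + 8*a*log(-a)/7 + 8*a*(-log(7) - 1 + log(5))/7 - exp(8*a)/12


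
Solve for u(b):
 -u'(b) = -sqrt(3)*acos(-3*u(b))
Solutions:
 Integral(1/acos(-3*_y), (_y, u(b))) = C1 + sqrt(3)*b


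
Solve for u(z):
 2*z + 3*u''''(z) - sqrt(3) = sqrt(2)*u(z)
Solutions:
 u(z) = C1*exp(-2^(1/8)*3^(3/4)*z/3) + C2*exp(2^(1/8)*3^(3/4)*z/3) + C3*sin(2^(1/8)*3^(3/4)*z/3) + C4*cos(2^(1/8)*3^(3/4)*z/3) + sqrt(2)*z - sqrt(6)/2


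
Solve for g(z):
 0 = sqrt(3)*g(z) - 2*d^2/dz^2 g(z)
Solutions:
 g(z) = C1*exp(-sqrt(2)*3^(1/4)*z/2) + C2*exp(sqrt(2)*3^(1/4)*z/2)


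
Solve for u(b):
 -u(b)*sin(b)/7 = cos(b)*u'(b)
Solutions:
 u(b) = C1*cos(b)^(1/7)


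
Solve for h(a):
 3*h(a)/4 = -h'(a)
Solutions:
 h(a) = C1*exp(-3*a/4)


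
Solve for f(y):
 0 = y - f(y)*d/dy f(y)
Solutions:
 f(y) = -sqrt(C1 + y^2)
 f(y) = sqrt(C1 + y^2)


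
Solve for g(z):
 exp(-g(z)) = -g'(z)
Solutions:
 g(z) = log(C1 - z)


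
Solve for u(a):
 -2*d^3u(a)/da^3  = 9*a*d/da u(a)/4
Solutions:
 u(a) = C1 + Integral(C2*airyai(-3^(2/3)*a/2) + C3*airybi(-3^(2/3)*a/2), a)


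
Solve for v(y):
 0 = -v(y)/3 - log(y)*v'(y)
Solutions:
 v(y) = C1*exp(-li(y)/3)


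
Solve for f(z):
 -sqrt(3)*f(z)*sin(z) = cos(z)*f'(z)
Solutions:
 f(z) = C1*cos(z)^(sqrt(3))


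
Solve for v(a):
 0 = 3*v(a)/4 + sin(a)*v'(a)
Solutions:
 v(a) = C1*(cos(a) + 1)^(3/8)/(cos(a) - 1)^(3/8)


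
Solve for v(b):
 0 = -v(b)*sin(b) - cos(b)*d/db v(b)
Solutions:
 v(b) = C1*cos(b)


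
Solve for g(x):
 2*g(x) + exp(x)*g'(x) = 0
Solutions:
 g(x) = C1*exp(2*exp(-x))


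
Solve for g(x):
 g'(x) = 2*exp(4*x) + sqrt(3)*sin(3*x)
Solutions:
 g(x) = C1 + exp(4*x)/2 - sqrt(3)*cos(3*x)/3


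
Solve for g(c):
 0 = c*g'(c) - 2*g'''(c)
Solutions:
 g(c) = C1 + Integral(C2*airyai(2^(2/3)*c/2) + C3*airybi(2^(2/3)*c/2), c)


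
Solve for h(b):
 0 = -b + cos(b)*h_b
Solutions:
 h(b) = C1 + Integral(b/cos(b), b)


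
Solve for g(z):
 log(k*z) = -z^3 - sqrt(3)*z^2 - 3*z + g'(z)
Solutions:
 g(z) = C1 + z^4/4 + sqrt(3)*z^3/3 + 3*z^2/2 + z*log(k*z) - z


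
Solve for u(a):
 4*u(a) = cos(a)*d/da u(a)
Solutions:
 u(a) = C1*(sin(a)^2 + 2*sin(a) + 1)/(sin(a)^2 - 2*sin(a) + 1)


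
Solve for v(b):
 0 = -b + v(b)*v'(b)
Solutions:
 v(b) = -sqrt(C1 + b^2)
 v(b) = sqrt(C1 + b^2)


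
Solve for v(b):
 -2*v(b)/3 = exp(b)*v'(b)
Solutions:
 v(b) = C1*exp(2*exp(-b)/3)


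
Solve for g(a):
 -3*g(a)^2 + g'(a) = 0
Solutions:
 g(a) = -1/(C1 + 3*a)


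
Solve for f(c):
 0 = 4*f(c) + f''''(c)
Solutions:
 f(c) = (C1*sin(c) + C2*cos(c))*exp(-c) + (C3*sin(c) + C4*cos(c))*exp(c)


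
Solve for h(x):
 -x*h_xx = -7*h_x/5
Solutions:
 h(x) = C1 + C2*x^(12/5)


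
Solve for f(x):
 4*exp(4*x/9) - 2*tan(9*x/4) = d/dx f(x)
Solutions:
 f(x) = C1 + 9*exp(4*x/9) + 8*log(cos(9*x/4))/9


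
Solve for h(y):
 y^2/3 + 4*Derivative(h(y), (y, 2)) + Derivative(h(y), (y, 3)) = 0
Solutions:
 h(y) = C1 + C2*y + C3*exp(-4*y) - y^4/144 + y^3/144 - y^2/192


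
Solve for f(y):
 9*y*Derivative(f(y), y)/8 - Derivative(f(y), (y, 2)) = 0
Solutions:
 f(y) = C1 + C2*erfi(3*y/4)


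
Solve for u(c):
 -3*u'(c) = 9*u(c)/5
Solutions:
 u(c) = C1*exp(-3*c/5)


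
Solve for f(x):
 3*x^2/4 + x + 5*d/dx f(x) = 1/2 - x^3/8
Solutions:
 f(x) = C1 - x^4/160 - x^3/20 - x^2/10 + x/10


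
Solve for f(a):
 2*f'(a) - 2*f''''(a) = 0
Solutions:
 f(a) = C1 + C4*exp(a) + (C2*sin(sqrt(3)*a/2) + C3*cos(sqrt(3)*a/2))*exp(-a/2)


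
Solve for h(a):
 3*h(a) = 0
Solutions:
 h(a) = 0


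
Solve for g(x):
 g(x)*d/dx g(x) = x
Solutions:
 g(x) = -sqrt(C1 + x^2)
 g(x) = sqrt(C1 + x^2)


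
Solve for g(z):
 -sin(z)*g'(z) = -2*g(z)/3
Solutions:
 g(z) = C1*(cos(z) - 1)^(1/3)/(cos(z) + 1)^(1/3)


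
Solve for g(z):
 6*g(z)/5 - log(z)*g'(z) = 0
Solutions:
 g(z) = C1*exp(6*li(z)/5)


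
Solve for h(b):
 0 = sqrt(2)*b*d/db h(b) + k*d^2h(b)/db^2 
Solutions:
 h(b) = C1 + C2*sqrt(k)*erf(2^(3/4)*b*sqrt(1/k)/2)


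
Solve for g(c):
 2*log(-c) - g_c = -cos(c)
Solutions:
 g(c) = C1 + 2*c*log(-c) - 2*c + sin(c)


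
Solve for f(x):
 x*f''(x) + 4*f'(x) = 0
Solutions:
 f(x) = C1 + C2/x^3


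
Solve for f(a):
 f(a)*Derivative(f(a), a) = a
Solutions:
 f(a) = -sqrt(C1 + a^2)
 f(a) = sqrt(C1 + a^2)


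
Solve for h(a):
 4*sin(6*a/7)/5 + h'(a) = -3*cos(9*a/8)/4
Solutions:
 h(a) = C1 - 2*sin(9*a/8)/3 + 14*cos(6*a/7)/15


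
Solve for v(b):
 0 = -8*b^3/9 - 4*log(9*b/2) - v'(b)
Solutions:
 v(b) = C1 - 2*b^4/9 - 4*b*log(b) + b*log(16/6561) + 4*b


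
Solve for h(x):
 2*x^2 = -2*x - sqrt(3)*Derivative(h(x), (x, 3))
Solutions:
 h(x) = C1 + C2*x + C3*x^2 - sqrt(3)*x^5/90 - sqrt(3)*x^4/36


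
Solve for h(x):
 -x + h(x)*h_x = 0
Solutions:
 h(x) = -sqrt(C1 + x^2)
 h(x) = sqrt(C1 + x^2)


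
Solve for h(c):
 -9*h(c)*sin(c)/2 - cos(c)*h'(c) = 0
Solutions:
 h(c) = C1*cos(c)^(9/2)


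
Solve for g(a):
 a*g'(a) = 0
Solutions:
 g(a) = C1


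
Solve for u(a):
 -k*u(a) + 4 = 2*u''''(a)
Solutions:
 u(a) = C1*exp(-2^(3/4)*a*(-k)^(1/4)/2) + C2*exp(2^(3/4)*a*(-k)^(1/4)/2) + C3*exp(-2^(3/4)*I*a*(-k)^(1/4)/2) + C4*exp(2^(3/4)*I*a*(-k)^(1/4)/2) + 4/k


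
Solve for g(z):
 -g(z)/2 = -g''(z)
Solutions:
 g(z) = C1*exp(-sqrt(2)*z/2) + C2*exp(sqrt(2)*z/2)


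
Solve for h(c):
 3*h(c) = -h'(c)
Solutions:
 h(c) = C1*exp(-3*c)


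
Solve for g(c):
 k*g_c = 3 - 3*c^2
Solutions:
 g(c) = C1 - c^3/k + 3*c/k


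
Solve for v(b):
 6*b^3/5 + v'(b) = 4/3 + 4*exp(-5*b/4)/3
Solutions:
 v(b) = C1 - 3*b^4/10 + 4*b/3 - 16*exp(-5*b/4)/15


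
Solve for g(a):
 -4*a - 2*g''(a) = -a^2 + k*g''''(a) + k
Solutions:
 g(a) = C1 + C2*a + C3*exp(-sqrt(2)*a*sqrt(-1/k)) + C4*exp(sqrt(2)*a*sqrt(-1/k)) + a^4/24 - a^3/3 - a^2*k/2


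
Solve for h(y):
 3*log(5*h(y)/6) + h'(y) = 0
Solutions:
 Integral(1/(log(_y) - log(6) + log(5)), (_y, h(y)))/3 = C1 - y


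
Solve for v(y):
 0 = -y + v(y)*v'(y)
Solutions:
 v(y) = -sqrt(C1 + y^2)
 v(y) = sqrt(C1 + y^2)


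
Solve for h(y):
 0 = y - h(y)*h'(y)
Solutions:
 h(y) = -sqrt(C1 + y^2)
 h(y) = sqrt(C1 + y^2)


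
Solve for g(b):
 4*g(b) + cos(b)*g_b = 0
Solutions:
 g(b) = C1*(sin(b)^2 - 2*sin(b) + 1)/(sin(b)^2 + 2*sin(b) + 1)


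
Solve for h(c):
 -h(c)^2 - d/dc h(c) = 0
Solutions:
 h(c) = 1/(C1 + c)


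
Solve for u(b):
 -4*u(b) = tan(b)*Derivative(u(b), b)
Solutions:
 u(b) = C1/sin(b)^4


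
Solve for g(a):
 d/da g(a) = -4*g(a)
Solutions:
 g(a) = C1*exp(-4*a)


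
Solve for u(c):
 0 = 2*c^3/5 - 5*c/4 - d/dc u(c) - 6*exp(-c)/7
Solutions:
 u(c) = C1 + c^4/10 - 5*c^2/8 + 6*exp(-c)/7


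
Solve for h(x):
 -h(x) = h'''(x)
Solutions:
 h(x) = C3*exp(-x) + (C1*sin(sqrt(3)*x/2) + C2*cos(sqrt(3)*x/2))*exp(x/2)


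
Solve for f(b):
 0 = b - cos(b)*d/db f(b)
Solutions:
 f(b) = C1 + Integral(b/cos(b), b)


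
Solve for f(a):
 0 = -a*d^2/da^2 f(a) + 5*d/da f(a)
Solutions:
 f(a) = C1 + C2*a^6


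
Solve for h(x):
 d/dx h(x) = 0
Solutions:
 h(x) = C1


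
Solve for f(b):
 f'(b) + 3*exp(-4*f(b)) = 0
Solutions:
 f(b) = log(-I*(C1 - 12*b)^(1/4))
 f(b) = log(I*(C1 - 12*b)^(1/4))
 f(b) = log(-(C1 - 12*b)^(1/4))
 f(b) = log(C1 - 12*b)/4


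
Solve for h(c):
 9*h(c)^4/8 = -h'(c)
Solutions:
 h(c) = (-3^(2/3)/3 - 3^(1/6)*I)*(1/(C1 + 9*c))^(1/3)
 h(c) = (-3^(2/3)/3 + 3^(1/6)*I)*(1/(C1 + 9*c))^(1/3)
 h(c) = 2*(1/(C1 + 27*c))^(1/3)


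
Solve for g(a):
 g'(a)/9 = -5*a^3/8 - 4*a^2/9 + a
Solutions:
 g(a) = C1 - 45*a^4/32 - 4*a^3/3 + 9*a^2/2


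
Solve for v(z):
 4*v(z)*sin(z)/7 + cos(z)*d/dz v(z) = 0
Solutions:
 v(z) = C1*cos(z)^(4/7)


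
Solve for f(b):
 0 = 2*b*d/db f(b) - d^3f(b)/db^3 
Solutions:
 f(b) = C1 + Integral(C2*airyai(2^(1/3)*b) + C3*airybi(2^(1/3)*b), b)


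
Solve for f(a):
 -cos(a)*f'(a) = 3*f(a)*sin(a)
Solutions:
 f(a) = C1*cos(a)^3


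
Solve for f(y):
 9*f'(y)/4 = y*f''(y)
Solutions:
 f(y) = C1 + C2*y^(13/4)


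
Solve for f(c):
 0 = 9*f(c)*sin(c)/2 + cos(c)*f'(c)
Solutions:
 f(c) = C1*cos(c)^(9/2)


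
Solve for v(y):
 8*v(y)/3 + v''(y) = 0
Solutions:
 v(y) = C1*sin(2*sqrt(6)*y/3) + C2*cos(2*sqrt(6)*y/3)


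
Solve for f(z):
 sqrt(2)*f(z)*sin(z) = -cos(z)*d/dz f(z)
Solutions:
 f(z) = C1*cos(z)^(sqrt(2))


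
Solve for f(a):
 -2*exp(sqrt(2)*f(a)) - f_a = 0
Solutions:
 f(a) = sqrt(2)*(2*log(1/(C1 + 2*a)) - log(2))/4


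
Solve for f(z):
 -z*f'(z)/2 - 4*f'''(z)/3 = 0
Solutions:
 f(z) = C1 + Integral(C2*airyai(-3^(1/3)*z/2) + C3*airybi(-3^(1/3)*z/2), z)


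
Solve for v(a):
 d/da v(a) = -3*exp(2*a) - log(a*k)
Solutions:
 v(a) = C1 - a*log(a*k) + a - 3*exp(2*a)/2


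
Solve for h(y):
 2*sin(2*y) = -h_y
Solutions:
 h(y) = C1 + cos(2*y)


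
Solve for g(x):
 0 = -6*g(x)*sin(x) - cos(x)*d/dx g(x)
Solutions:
 g(x) = C1*cos(x)^6


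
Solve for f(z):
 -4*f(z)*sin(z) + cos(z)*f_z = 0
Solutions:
 f(z) = C1/cos(z)^4


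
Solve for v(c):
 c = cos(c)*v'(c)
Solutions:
 v(c) = C1 + Integral(c/cos(c), c)


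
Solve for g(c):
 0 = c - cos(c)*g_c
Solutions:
 g(c) = C1 + Integral(c/cos(c), c)


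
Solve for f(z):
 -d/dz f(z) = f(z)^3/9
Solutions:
 f(z) = -3*sqrt(2)*sqrt(-1/(C1 - z))/2
 f(z) = 3*sqrt(2)*sqrt(-1/(C1 - z))/2


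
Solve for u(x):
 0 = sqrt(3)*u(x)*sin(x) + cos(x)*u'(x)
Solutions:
 u(x) = C1*cos(x)^(sqrt(3))


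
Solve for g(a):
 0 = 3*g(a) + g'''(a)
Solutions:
 g(a) = C3*exp(-3^(1/3)*a) + (C1*sin(3^(5/6)*a/2) + C2*cos(3^(5/6)*a/2))*exp(3^(1/3)*a/2)


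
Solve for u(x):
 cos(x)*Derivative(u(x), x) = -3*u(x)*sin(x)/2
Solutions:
 u(x) = C1*cos(x)^(3/2)


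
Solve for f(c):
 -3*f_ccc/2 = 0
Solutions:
 f(c) = C1 + C2*c + C3*c^2


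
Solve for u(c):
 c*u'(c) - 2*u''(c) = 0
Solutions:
 u(c) = C1 + C2*erfi(c/2)


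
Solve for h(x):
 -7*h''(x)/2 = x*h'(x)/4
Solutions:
 h(x) = C1 + C2*erf(sqrt(7)*x/14)


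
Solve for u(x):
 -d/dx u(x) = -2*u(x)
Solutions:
 u(x) = C1*exp(2*x)


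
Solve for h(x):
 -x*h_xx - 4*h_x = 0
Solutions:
 h(x) = C1 + C2/x^3


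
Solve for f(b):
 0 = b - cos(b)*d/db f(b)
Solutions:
 f(b) = C1 + Integral(b/cos(b), b)


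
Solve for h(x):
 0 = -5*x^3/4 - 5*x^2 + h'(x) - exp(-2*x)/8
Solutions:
 h(x) = C1 + 5*x^4/16 + 5*x^3/3 - exp(-2*x)/16


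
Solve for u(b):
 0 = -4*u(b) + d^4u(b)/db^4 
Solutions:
 u(b) = C1*exp(-sqrt(2)*b) + C2*exp(sqrt(2)*b) + C3*sin(sqrt(2)*b) + C4*cos(sqrt(2)*b)


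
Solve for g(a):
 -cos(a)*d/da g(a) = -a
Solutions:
 g(a) = C1 + Integral(a/cos(a), a)


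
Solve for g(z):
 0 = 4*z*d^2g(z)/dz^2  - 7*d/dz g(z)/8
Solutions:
 g(z) = C1 + C2*z^(39/32)


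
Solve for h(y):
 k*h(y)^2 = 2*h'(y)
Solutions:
 h(y) = -2/(C1 + k*y)


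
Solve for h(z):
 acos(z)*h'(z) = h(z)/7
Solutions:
 h(z) = C1*exp(Integral(1/acos(z), z)/7)


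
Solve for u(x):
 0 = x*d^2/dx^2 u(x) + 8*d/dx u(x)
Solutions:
 u(x) = C1 + C2/x^7


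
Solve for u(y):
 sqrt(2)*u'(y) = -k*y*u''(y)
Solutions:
 u(y) = C1 + y^(((re(k) - sqrt(2))*re(k) + im(k)^2)/(re(k)^2 + im(k)^2))*(C2*sin(sqrt(2)*log(y)*Abs(im(k))/(re(k)^2 + im(k)^2)) + C3*cos(sqrt(2)*log(y)*im(k)/(re(k)^2 + im(k)^2)))


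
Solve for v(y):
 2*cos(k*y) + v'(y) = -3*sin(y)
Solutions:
 v(y) = C1 + 3*cos(y) - 2*sin(k*y)/k


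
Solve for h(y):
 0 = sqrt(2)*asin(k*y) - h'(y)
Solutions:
 h(y) = C1 + sqrt(2)*Piecewise((y*asin(k*y) + sqrt(-k^2*y^2 + 1)/k, Ne(k, 0)), (0, True))


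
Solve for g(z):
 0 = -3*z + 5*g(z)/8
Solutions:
 g(z) = 24*z/5


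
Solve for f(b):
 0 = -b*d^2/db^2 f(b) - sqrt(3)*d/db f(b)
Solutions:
 f(b) = C1 + C2*b^(1 - sqrt(3))


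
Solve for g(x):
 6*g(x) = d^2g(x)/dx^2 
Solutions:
 g(x) = C1*exp(-sqrt(6)*x) + C2*exp(sqrt(6)*x)


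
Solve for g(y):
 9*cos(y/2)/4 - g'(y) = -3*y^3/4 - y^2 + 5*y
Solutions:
 g(y) = C1 + 3*y^4/16 + y^3/3 - 5*y^2/2 + 9*sin(y/2)/2


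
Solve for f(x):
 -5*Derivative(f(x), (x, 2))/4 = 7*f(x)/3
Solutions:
 f(x) = C1*sin(2*sqrt(105)*x/15) + C2*cos(2*sqrt(105)*x/15)


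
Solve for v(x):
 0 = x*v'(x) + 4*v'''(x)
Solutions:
 v(x) = C1 + Integral(C2*airyai(-2^(1/3)*x/2) + C3*airybi(-2^(1/3)*x/2), x)


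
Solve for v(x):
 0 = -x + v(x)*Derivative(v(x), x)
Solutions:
 v(x) = -sqrt(C1 + x^2)
 v(x) = sqrt(C1 + x^2)


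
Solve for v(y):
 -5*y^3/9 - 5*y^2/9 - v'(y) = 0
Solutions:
 v(y) = C1 - 5*y^4/36 - 5*y^3/27


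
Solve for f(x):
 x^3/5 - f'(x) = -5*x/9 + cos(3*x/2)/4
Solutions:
 f(x) = C1 + x^4/20 + 5*x^2/18 - sin(3*x/2)/6


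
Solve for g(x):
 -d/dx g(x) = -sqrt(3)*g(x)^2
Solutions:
 g(x) = -1/(C1 + sqrt(3)*x)


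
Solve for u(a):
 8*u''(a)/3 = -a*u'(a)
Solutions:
 u(a) = C1 + C2*erf(sqrt(3)*a/4)


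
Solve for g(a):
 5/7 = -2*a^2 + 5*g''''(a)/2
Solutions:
 g(a) = C1 + C2*a + C3*a^2 + C4*a^3 + a^6/450 + a^4/84


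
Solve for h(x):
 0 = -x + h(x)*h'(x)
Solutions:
 h(x) = -sqrt(C1 + x^2)
 h(x) = sqrt(C1 + x^2)


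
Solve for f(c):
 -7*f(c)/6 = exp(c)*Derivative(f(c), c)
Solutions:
 f(c) = C1*exp(7*exp(-c)/6)


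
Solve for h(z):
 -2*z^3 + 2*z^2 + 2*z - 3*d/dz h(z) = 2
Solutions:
 h(z) = C1 - z^4/6 + 2*z^3/9 + z^2/3 - 2*z/3


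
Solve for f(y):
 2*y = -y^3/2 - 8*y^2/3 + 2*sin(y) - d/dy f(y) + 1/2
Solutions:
 f(y) = C1 - y^4/8 - 8*y^3/9 - y^2 + y/2 - 2*cos(y)


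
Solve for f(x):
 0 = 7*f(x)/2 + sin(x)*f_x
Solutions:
 f(x) = C1*(cos(x) + 1)^(7/4)/(cos(x) - 1)^(7/4)


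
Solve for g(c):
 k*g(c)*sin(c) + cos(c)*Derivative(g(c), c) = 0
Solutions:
 g(c) = C1*exp(k*log(cos(c)))


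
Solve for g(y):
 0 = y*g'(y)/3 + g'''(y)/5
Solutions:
 g(y) = C1 + Integral(C2*airyai(-3^(2/3)*5^(1/3)*y/3) + C3*airybi(-3^(2/3)*5^(1/3)*y/3), y)


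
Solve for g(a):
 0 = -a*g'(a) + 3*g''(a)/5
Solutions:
 g(a) = C1 + C2*erfi(sqrt(30)*a/6)


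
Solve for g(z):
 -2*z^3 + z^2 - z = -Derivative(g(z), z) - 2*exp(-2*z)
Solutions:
 g(z) = C1 + z^4/2 - z^3/3 + z^2/2 + exp(-2*z)


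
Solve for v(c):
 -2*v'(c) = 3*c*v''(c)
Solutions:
 v(c) = C1 + C2*c^(1/3)


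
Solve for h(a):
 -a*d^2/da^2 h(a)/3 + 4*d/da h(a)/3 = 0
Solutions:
 h(a) = C1 + C2*a^5


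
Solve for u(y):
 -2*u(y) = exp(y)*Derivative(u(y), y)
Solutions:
 u(y) = C1*exp(2*exp(-y))


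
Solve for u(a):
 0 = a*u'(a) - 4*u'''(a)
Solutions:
 u(a) = C1 + Integral(C2*airyai(2^(1/3)*a/2) + C3*airybi(2^(1/3)*a/2), a)


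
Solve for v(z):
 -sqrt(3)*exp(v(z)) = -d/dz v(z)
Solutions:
 v(z) = log(-1/(C1 + sqrt(3)*z))


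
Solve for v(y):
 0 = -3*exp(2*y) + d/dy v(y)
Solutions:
 v(y) = C1 + 3*exp(2*y)/2


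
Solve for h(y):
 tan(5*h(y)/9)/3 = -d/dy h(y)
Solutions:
 h(y) = -9*asin(C1*exp(-5*y/27))/5 + 9*pi/5
 h(y) = 9*asin(C1*exp(-5*y/27))/5


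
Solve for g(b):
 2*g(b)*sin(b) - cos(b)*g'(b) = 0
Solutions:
 g(b) = C1/cos(b)^2


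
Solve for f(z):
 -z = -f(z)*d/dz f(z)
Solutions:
 f(z) = -sqrt(C1 + z^2)
 f(z) = sqrt(C1 + z^2)


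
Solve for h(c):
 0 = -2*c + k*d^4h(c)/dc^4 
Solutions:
 h(c) = C1 + C2*c + C3*c^2 + C4*c^3 + c^5/(60*k)


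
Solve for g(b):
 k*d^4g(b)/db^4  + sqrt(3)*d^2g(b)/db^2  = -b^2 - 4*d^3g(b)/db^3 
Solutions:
 g(b) = C1 + C2*b + C3*exp(b*(sqrt(-sqrt(3)*k + 4) - 2)/k) + C4*exp(-b*(sqrt(-sqrt(3)*k + 4) + 2)/k) - sqrt(3)*b^4/36 + 4*b^3/9 + b^2*(3*k - 16*sqrt(3))/9


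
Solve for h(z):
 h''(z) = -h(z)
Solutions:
 h(z) = C1*sin(z) + C2*cos(z)


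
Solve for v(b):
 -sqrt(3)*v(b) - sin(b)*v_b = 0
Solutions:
 v(b) = C1*(cos(b) + 1)^(sqrt(3)/2)/(cos(b) - 1)^(sqrt(3)/2)


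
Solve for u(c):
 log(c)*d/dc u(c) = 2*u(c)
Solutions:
 u(c) = C1*exp(2*li(c))


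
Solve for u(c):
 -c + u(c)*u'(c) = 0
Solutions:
 u(c) = -sqrt(C1 + c^2)
 u(c) = sqrt(C1 + c^2)


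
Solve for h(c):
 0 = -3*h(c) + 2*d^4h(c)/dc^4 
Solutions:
 h(c) = C1*exp(-2^(3/4)*3^(1/4)*c/2) + C2*exp(2^(3/4)*3^(1/4)*c/2) + C3*sin(2^(3/4)*3^(1/4)*c/2) + C4*cos(2^(3/4)*3^(1/4)*c/2)


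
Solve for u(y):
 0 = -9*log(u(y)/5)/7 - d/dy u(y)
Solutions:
 -7*Integral(1/(-log(_y) + log(5)), (_y, u(y)))/9 = C1 - y


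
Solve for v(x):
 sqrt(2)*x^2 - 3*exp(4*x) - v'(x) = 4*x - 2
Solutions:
 v(x) = C1 + sqrt(2)*x^3/3 - 2*x^2 + 2*x - 3*exp(4*x)/4


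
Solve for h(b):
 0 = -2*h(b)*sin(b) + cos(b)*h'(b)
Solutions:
 h(b) = C1/cos(b)^2


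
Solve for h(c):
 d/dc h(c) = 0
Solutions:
 h(c) = C1


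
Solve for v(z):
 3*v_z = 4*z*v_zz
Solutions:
 v(z) = C1 + C2*z^(7/4)


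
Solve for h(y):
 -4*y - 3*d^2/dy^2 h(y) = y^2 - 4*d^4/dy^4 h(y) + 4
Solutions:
 h(y) = C1 + C2*y + C3*exp(-sqrt(3)*y/2) + C4*exp(sqrt(3)*y/2) - y^4/36 - 2*y^3/9 - 10*y^2/9


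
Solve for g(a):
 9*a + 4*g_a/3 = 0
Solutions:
 g(a) = C1 - 27*a^2/8


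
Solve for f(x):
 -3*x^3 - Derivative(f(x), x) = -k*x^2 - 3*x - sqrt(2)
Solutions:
 f(x) = C1 + k*x^3/3 - 3*x^4/4 + 3*x^2/2 + sqrt(2)*x


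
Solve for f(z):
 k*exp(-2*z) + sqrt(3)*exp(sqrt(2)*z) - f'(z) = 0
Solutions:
 f(z) = C1 - k*exp(-2*z)/2 + sqrt(6)*exp(sqrt(2)*z)/2


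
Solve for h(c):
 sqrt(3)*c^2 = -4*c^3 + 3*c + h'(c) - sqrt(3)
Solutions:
 h(c) = C1 + c^4 + sqrt(3)*c^3/3 - 3*c^2/2 + sqrt(3)*c


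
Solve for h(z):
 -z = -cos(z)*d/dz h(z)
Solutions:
 h(z) = C1 + Integral(z/cos(z), z)


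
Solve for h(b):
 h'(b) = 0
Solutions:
 h(b) = C1


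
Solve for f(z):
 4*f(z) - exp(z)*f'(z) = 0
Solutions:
 f(z) = C1*exp(-4*exp(-z))


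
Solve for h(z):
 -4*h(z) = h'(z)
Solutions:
 h(z) = C1*exp(-4*z)


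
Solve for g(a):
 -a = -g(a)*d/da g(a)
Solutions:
 g(a) = -sqrt(C1 + a^2)
 g(a) = sqrt(C1 + a^2)


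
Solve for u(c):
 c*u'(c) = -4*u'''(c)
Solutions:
 u(c) = C1 + Integral(C2*airyai(-2^(1/3)*c/2) + C3*airybi(-2^(1/3)*c/2), c)


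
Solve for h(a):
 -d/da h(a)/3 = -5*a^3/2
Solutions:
 h(a) = C1 + 15*a^4/8


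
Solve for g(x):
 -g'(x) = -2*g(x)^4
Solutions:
 g(x) = (-1/(C1 + 6*x))^(1/3)
 g(x) = (-1/(C1 + 2*x))^(1/3)*(-3^(2/3) - 3*3^(1/6)*I)/6
 g(x) = (-1/(C1 + 2*x))^(1/3)*(-3^(2/3) + 3*3^(1/6)*I)/6


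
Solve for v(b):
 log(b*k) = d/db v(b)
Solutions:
 v(b) = C1 + b*log(b*k) - b


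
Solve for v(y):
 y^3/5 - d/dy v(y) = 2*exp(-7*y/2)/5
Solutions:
 v(y) = C1 + y^4/20 + 4*exp(-7*y/2)/35


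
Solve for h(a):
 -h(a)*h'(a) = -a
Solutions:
 h(a) = -sqrt(C1 + a^2)
 h(a) = sqrt(C1 + a^2)


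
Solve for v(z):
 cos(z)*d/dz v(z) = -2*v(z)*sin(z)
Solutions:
 v(z) = C1*cos(z)^2


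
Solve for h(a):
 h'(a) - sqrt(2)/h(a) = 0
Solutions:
 h(a) = -sqrt(C1 + 2*sqrt(2)*a)
 h(a) = sqrt(C1 + 2*sqrt(2)*a)


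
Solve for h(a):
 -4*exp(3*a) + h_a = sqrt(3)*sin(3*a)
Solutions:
 h(a) = C1 + 4*exp(3*a)/3 - sqrt(3)*cos(3*a)/3


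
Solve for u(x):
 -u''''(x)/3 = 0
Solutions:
 u(x) = C1 + C2*x + C3*x^2 + C4*x^3


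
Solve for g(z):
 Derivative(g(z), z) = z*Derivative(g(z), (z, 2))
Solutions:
 g(z) = C1 + C2*z^2


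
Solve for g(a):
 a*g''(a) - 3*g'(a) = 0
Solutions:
 g(a) = C1 + C2*a^4


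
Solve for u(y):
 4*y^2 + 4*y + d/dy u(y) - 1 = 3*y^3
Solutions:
 u(y) = C1 + 3*y^4/4 - 4*y^3/3 - 2*y^2 + y


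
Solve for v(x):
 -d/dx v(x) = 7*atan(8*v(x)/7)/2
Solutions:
 Integral(1/atan(8*_y/7), (_y, v(x))) = C1 - 7*x/2


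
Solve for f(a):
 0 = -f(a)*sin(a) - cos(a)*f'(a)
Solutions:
 f(a) = C1*cos(a)


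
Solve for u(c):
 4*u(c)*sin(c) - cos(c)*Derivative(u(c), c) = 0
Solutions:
 u(c) = C1/cos(c)^4


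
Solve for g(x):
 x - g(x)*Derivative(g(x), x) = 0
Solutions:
 g(x) = -sqrt(C1 + x^2)
 g(x) = sqrt(C1 + x^2)


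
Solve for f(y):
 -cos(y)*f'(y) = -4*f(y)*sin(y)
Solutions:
 f(y) = C1/cos(y)^4


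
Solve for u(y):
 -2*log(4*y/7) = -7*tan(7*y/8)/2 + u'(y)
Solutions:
 u(y) = C1 - 2*y*log(y) - 4*y*log(2) + 2*y + 2*y*log(7) - 4*log(cos(7*y/8))


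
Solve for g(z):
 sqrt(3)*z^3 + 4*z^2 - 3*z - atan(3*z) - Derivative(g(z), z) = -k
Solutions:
 g(z) = C1 + k*z + sqrt(3)*z^4/4 + 4*z^3/3 - 3*z^2/2 - z*atan(3*z) + log(9*z^2 + 1)/6


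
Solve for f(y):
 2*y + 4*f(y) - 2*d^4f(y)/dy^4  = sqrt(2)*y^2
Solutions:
 f(y) = C1*exp(-2^(1/4)*y) + C2*exp(2^(1/4)*y) + C3*sin(2^(1/4)*y) + C4*cos(2^(1/4)*y) + sqrt(2)*y^2/4 - y/2


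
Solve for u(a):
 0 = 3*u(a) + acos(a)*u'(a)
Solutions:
 u(a) = C1*exp(-3*Integral(1/acos(a), a))


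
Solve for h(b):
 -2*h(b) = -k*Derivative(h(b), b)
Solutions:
 h(b) = C1*exp(2*b/k)


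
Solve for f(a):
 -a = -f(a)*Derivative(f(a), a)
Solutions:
 f(a) = -sqrt(C1 + a^2)
 f(a) = sqrt(C1 + a^2)


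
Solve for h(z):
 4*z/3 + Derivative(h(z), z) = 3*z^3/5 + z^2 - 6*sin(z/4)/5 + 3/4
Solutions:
 h(z) = C1 + 3*z^4/20 + z^3/3 - 2*z^2/3 + 3*z/4 + 24*cos(z/4)/5


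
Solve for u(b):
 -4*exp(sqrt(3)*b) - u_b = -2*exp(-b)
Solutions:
 u(b) = C1 - 4*sqrt(3)*exp(sqrt(3)*b)/3 - 2*exp(-b)


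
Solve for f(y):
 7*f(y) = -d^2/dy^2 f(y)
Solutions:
 f(y) = C1*sin(sqrt(7)*y) + C2*cos(sqrt(7)*y)


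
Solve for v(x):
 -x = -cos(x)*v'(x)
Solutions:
 v(x) = C1 + Integral(x/cos(x), x)


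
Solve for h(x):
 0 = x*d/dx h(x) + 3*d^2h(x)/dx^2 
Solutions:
 h(x) = C1 + C2*erf(sqrt(6)*x/6)


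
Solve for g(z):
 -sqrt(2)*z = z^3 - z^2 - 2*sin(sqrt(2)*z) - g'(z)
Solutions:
 g(z) = C1 + z^4/4 - z^3/3 + sqrt(2)*z^2/2 + sqrt(2)*cos(sqrt(2)*z)


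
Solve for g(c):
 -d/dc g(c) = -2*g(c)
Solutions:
 g(c) = C1*exp(2*c)


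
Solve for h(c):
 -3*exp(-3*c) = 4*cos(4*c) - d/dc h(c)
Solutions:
 h(c) = C1 + sin(4*c) - exp(-3*c)


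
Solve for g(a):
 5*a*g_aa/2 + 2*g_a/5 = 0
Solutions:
 g(a) = C1 + C2*a^(21/25)


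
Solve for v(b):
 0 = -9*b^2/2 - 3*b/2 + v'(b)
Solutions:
 v(b) = C1 + 3*b^3/2 + 3*b^2/4


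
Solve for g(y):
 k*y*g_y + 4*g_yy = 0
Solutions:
 g(y) = Piecewise((-sqrt(2)*sqrt(pi)*C1*erf(sqrt(2)*sqrt(k)*y/4)/sqrt(k) - C2, (k > 0) | (k < 0)), (-C1*y - C2, True))


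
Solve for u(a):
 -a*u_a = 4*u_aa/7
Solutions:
 u(a) = C1 + C2*erf(sqrt(14)*a/4)


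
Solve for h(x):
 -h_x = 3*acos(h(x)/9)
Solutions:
 Integral(1/acos(_y/9), (_y, h(x))) = C1 - 3*x


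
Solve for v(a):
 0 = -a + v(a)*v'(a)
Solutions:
 v(a) = -sqrt(C1 + a^2)
 v(a) = sqrt(C1 + a^2)


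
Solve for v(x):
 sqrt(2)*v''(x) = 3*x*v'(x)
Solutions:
 v(x) = C1 + C2*erfi(2^(1/4)*sqrt(3)*x/2)


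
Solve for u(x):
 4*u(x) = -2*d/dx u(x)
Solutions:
 u(x) = C1*exp(-2*x)


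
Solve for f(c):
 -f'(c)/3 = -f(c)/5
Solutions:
 f(c) = C1*exp(3*c/5)


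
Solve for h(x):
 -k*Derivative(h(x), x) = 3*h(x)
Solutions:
 h(x) = C1*exp(-3*x/k)


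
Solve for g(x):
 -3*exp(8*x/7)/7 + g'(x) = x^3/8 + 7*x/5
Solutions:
 g(x) = C1 + x^4/32 + 7*x^2/10 + 3*exp(8*x/7)/8


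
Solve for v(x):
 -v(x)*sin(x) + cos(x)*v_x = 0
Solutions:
 v(x) = C1/cos(x)


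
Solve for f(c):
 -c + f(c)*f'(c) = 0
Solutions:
 f(c) = -sqrt(C1 + c^2)
 f(c) = sqrt(C1 + c^2)


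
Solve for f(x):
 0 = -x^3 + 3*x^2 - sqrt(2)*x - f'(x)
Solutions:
 f(x) = C1 - x^4/4 + x^3 - sqrt(2)*x^2/2


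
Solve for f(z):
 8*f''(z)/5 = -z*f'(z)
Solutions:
 f(z) = C1 + C2*erf(sqrt(5)*z/4)


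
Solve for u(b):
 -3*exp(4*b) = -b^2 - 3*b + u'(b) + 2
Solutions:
 u(b) = C1 + b^3/3 + 3*b^2/2 - 2*b - 3*exp(4*b)/4


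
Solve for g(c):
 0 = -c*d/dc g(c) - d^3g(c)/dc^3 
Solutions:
 g(c) = C1 + Integral(C2*airyai(-c) + C3*airybi(-c), c)


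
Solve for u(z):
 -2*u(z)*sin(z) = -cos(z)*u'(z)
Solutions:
 u(z) = C1/cos(z)^2


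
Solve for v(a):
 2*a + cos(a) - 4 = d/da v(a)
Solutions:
 v(a) = C1 + a^2 - 4*a + sin(a)


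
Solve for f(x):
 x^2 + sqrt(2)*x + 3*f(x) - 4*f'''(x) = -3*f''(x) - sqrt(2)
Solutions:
 f(x) = C1*exp(x*(-(4*sqrt(39) + 25)^(1/3) - 1/(4*sqrt(39) + 25)^(1/3) + 2)/8)*sin(sqrt(3)*x*(-(4*sqrt(39) + 25)^(1/3) + (4*sqrt(39) + 25)^(-1/3))/8) + C2*exp(x*(-(4*sqrt(39) + 25)^(1/3) - 1/(4*sqrt(39) + 25)^(1/3) + 2)/8)*cos(sqrt(3)*x*(-(4*sqrt(39) + 25)^(1/3) + (4*sqrt(39) + 25)^(-1/3))/8) + C3*exp(x*((4*sqrt(39) + 25)^(-1/3) + 1 + (4*sqrt(39) + 25)^(1/3))/4) - x^2/3 - sqrt(2)*x/3 - sqrt(2)/3 + 2/3
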